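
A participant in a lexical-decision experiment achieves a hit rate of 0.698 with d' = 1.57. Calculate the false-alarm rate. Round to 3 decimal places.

false-alarm rate = 0.147

z(hit rate) = z(0.698) = 0.5187
z(FA) = z(H) − d' = 0.5187 − 1.57 = -1.0513
false-alarm rate = Φ(-1.0513) = 0.1466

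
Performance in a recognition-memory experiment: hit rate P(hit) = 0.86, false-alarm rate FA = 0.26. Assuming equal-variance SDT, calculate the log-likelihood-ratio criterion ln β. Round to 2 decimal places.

z(H) = z(0.86) = 1.080
z(FA) = z(0.26) = -0.643
ln β = −½·[z(H)² − z(FA)²] = −0.5 × (1.166 − 0.413) = -0.3765

ln β = -0.38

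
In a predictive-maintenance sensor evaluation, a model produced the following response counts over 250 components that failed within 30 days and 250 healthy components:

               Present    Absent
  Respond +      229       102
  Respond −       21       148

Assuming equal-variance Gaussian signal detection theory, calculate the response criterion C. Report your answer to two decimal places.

C = -0.57

H = 229/250 = 0.9160
FA = 102/250 = 0.4080
z(H) = z(0.9160) = 1.3787
z(FA) = z(0.4080) = -0.2327
c = −½·[z(H) + z(FA)] = −0.5 × (1.3787 + (-0.2327)) = -0.5730
c < 0: the model has a liberal response bias.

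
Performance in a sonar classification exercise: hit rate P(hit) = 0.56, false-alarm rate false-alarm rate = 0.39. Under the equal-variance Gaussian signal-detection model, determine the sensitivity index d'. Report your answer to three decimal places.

d' = 0.430

z(0.56) = 0.1510, z(0.39) = -0.2793
d' = z(H) − z(FA) = 0.1510 − (-0.2793) = 0.4303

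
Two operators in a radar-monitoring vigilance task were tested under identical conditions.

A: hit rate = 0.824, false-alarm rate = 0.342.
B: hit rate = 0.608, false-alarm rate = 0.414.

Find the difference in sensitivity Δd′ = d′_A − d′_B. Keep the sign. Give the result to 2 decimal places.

Δd′ = 0.85

A: z(0.824) = 0.931, z(0.342) = -0.407, d' = 1.338
B: z(0.608) = 0.274, z(0.414) = -0.217, d' = 0.491
Δd' = d'_A − d'_B = 1.338 − 0.491 = 0.847
A has the higher sensitivity.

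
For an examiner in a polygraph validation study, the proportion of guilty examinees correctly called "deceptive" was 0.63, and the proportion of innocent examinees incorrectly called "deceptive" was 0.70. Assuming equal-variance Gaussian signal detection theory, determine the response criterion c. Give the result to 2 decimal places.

z(H) = 0.332
z(FA) = 0.524
c = −½·[z(H) + z(FA)] = −0.5 × (0.332 + 0.524) = -0.428

c = -0.43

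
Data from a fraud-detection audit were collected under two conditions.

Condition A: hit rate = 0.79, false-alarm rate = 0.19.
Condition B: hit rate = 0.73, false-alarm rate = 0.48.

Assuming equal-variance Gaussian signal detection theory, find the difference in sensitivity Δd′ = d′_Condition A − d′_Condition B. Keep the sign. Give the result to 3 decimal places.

Δd′ = 1.021

Condition A: z(0.79) = 0.8064, z(0.19) = -0.8779, d' = 1.6843
Condition B: z(0.73) = 0.6128, z(0.48) = -0.0502, d' = 0.6630
Δd' = d'_Condition A − d'_Condition B = 1.6843 − 0.6630 = 1.0213
Condition A has the higher sensitivity.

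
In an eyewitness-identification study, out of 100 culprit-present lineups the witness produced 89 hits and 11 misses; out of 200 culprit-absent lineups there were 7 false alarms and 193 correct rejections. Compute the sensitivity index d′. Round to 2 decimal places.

d′ = 3.04

H = 89/100 = 0.8900
FA = 7/200 = 0.0350
Φ⁻¹(H) = 1.227
Φ⁻¹(FA) = -1.812
d' = z(H) − z(FA) = 1.227 − (-1.812) = 3.039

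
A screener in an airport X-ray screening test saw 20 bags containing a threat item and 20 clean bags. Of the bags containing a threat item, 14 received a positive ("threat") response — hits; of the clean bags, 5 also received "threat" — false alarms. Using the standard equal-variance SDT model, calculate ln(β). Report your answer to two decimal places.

H = 14/20 = 0.7000
FA = 5/20 = 0.2500
Φ⁻¹(0.7000) = 0.524, Φ⁻¹(0.2500) = -0.674
ln β = −½·[z(H)² − z(FA)²] = −0.5 × (0.275 − 0.454) = 0.0895

ln β = 0.09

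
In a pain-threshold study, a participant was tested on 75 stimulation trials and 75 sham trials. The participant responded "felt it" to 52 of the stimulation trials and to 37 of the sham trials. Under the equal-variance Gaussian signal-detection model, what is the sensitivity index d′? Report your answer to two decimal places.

H = 52/75 = 0.6933
FA = 37/75 = 0.4933
z(H) = 0.505
z(FA) = -0.017
d' = z(H) − z(FA) = 0.505 − (-0.017) = 0.522

d′ = 0.52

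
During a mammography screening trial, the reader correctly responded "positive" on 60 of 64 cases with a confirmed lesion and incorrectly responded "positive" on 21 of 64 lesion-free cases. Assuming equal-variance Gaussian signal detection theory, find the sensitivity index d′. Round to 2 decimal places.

H = 60/64 = 0.9375
FA = 21/64 = 0.3281
Φ⁻¹(H) = Φ⁻¹(0.9375) = 1.534
Φ⁻¹(FA) = Φ⁻¹(0.3281) = -0.445
d' = z(H) − z(FA) = 1.534 − (-0.445) = 1.979

d′ = 1.98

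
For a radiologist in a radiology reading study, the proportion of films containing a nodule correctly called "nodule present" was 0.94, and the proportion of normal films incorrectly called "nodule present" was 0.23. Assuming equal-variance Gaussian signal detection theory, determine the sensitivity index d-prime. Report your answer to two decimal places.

d-prime = 2.29

z(H) = z(0.94) = 1.555
z(FA) = z(0.23) = -0.739
d' = z(H) − z(FA) = 1.555 − (-0.739) = 2.294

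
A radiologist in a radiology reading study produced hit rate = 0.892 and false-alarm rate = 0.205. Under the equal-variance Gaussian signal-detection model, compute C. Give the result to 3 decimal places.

Φ⁻¹(0.892) = 1.2372, Φ⁻¹(0.205) = -0.8239
c = −½·[z(H) + z(FA)] = −0.5 × (1.2372 + (-0.8239)) = -0.20665
c < 0: the radiologist has a liberal response bias.

C = -0.207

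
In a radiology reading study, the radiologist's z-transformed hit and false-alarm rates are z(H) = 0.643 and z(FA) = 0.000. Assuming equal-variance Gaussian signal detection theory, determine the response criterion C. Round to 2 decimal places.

C = -0.32

c = −½·[z(H) + z(FA)] = −½·(0.643 + 0.000) = -0.3215
c < 0: the radiologist has a liberal response bias.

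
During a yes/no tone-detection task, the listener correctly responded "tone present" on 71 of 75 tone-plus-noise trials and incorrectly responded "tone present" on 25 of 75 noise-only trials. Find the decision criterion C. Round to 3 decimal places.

C = -0.591

H = 71/75 = 0.9467
FA = 25/75 = 0.3333
z(H) = z(0.9467) = 1.6137
z(FA) = z(0.3333) = -0.4308
c = −½·[z(H) + z(FA)] = −0.5 × (1.6137 + (-0.4308)) = -0.59145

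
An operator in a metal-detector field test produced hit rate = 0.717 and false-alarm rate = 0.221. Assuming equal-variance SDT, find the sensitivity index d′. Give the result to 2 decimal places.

z(H) = 0.574
z(FA) = -0.769
d' = z(H) − z(FA) = 0.574 − (-0.769) = 1.343

d′ = 1.34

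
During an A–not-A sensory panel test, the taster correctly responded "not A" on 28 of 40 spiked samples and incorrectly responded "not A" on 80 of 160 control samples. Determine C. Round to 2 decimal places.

H = 28/40 = 0.7000
FA = 80/160 = 0.5000
Φ⁻¹(0.7000) = 0.5244, Φ⁻¹(0.5000) = 0.0000
c = −½·[z(H) + z(FA)] = −0.5 × (0.5244 + 0.0000) = -0.2622

C = -0.26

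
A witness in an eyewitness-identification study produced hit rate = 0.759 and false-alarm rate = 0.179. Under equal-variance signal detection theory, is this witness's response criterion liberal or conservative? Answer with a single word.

conservative

z(H) = 0.703, z(FA) = -0.919
c = −½·(z(H) + z(FA)) = 0.108
c > 0 → conservative criterion (biased toward responding “no”).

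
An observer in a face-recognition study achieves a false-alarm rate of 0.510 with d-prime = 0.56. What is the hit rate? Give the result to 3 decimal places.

hit rate = 0.721

z(false-alarm rate) = z(0.510) = 0.0251
z(H) = z(FA) + d' = 0.0251 + 0.56 = 0.5851
hit rate = Φ(0.5851) = 0.7208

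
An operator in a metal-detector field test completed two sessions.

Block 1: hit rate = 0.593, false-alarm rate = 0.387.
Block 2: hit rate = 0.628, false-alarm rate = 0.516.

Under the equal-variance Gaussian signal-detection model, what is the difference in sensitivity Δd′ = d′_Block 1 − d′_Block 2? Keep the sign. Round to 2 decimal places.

Δd′ = 0.24

Block 1: z(0.593) = 0.235, z(0.387) = -0.287, d' = 0.522
Block 2: z(0.628) = 0.327, z(0.516) = 0.040, d' = 0.287
Δd' = d'_Block 1 − d'_Block 2 = 0.522 − 0.287 = 0.235
Block 1 has the higher sensitivity.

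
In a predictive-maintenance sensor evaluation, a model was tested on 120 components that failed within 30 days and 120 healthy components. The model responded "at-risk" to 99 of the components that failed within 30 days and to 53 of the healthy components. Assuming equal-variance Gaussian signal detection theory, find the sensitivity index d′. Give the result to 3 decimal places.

d′ = 1.081

H = 99/120 = 0.8250
FA = 53/120 = 0.4417
Φ⁻¹(H) = Φ⁻¹(0.8250) = 0.9346
Φ⁻¹(FA) = Φ⁻¹(0.4417) = -0.1467
d' = z(H) − z(FA) = 0.9346 − (-0.1467) = 1.0813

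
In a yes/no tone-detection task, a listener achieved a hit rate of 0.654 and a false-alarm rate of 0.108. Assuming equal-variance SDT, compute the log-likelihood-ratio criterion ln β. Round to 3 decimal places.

ln β = 0.687

Φ⁻¹(0.654) = 0.3961, Φ⁻¹(0.108) = -1.2372
ln β = −½·[z(H)² − z(FA)²] = −0.5 × (0.1569 − 1.5307) = 0.6869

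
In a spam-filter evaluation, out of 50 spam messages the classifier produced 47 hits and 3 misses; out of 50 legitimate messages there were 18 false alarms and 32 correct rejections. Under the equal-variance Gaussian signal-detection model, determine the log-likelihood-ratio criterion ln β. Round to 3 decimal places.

ln β = -1.144

H = 47/50 = 0.9400
FA = 18/50 = 0.3600
z(0.9400) = 1.5548, z(0.3600) = -0.3585
ln β = −½·[z(H)² − z(FA)²] = −0.5 × (2.4174 − 0.1285) = -1.14445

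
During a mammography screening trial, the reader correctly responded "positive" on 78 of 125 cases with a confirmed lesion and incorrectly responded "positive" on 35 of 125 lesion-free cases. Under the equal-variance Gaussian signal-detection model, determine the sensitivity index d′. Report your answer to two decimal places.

H = 78/125 = 0.6240
FA = 35/125 = 0.2800
z(H) = 0.316
z(FA) = -0.583
d' = z(H) − z(FA) = 0.316 − (-0.583) = 0.899

d′ = 0.90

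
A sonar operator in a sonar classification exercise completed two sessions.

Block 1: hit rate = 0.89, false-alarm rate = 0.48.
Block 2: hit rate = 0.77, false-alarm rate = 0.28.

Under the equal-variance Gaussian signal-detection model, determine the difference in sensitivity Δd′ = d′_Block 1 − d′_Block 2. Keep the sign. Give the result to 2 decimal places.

Δd′ = -0.05

Block 1: z(0.89) = 1.227, z(0.48) = -0.050, d' = 1.277
Block 2: z(0.77) = 0.739, z(0.28) = -0.583, d' = 1.322
Δd' = d'_Block 1 − d'_Block 2 = 1.277 − 1.322 = -0.045
Block 2 has the higher sensitivity.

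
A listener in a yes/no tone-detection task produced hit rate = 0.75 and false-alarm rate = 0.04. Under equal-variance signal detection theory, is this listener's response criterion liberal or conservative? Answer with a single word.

z(H) = 0.674, z(FA) = -1.751
c = −½·(z(H) + z(FA)) = 0.5385
c > 0 → conservative criterion (biased toward responding “no”).

conservative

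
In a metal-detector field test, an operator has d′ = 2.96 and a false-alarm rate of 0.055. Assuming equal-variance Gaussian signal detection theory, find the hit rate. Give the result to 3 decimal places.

hit rate = 0.913

z(false-alarm rate) = z(0.055) = -1.5982
z(H) = z(FA) + d' = -1.5982 + 2.96 = 1.3618
hit rate = Φ(1.3618) = 0.9134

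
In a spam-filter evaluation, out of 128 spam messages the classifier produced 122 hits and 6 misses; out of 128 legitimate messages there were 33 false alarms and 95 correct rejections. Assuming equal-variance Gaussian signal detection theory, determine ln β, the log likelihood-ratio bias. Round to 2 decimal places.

ln β = -1.19

H = 122/128 = 0.9531
FA = 33/128 = 0.2578
z(H) = z(0.9531) = 1.676
z(FA) = z(0.2578) = -0.650
ln β = −½·[z(H)² − z(FA)²] = −0.5 × (2.809 − 0.423) = -1.193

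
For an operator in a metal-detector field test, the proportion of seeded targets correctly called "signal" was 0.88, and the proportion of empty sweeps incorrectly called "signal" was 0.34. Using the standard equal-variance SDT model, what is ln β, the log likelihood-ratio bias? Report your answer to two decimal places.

ln β = -0.61

z(H) = z(0.88) = 1.175
z(FA) = z(0.34) = -0.412
ln β = −½·[z(H)² − z(FA)²] = −0.5 × (1.381 − 0.170) = -0.6055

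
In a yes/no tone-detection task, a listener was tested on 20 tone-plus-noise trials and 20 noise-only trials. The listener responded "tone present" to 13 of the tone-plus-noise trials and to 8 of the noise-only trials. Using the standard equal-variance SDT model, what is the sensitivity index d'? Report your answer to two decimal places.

d' = 0.64

H = 13/20 = 0.6500
FA = 8/20 = 0.4000
z(H) = 0.385
z(FA) = -0.253
d' = z(H) − z(FA) = 0.385 − (-0.253) = 0.638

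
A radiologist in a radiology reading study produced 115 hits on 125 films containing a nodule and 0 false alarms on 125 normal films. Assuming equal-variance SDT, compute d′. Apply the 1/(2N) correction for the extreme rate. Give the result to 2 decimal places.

The false-alarm rate is 0/125 = 0, so apply the 1/(2N) correction: FA → 1/(2·125) = 0.00400.
z(H) = z(0.92000) = 1.405
z(FA) = z(0.00400) = -2.652
d' = 1.405 − (-2.652) = 4.057

d′ = 4.06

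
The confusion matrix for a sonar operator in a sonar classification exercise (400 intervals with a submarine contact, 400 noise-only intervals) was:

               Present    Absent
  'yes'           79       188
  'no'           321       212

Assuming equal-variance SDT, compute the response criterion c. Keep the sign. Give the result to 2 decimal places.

H = 79/400 = 0.1975
FA = 188/400 = 0.4700
z(H) = z(0.1975) = -0.8506
z(FA) = z(0.4700) = -0.0753
c = −½·[z(H) + z(FA)] = −0.5 × (-0.8506 + (-0.0753)) = 0.46295

c = 0.46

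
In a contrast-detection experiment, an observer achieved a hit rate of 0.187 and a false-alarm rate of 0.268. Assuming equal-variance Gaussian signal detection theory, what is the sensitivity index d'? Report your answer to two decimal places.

d' = -0.27

z(H) = z(0.187) = -0.8890
z(FA) = z(0.268) = -0.6189
d' = z(H) − z(FA) = -0.8890 − (-0.6189) = -0.2701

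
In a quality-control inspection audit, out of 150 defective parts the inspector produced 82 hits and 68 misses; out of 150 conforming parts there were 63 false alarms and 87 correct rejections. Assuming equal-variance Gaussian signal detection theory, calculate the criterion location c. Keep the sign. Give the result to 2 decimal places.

H = 82/150 = 0.5467
FA = 63/150 = 0.4200
Φ⁻¹(H) = Φ⁻¹(0.5467) = 0.1173
Φ⁻¹(FA) = Φ⁻¹(0.4200) = -0.2019
c = −½·[z(H) + z(FA)] = −0.5 × (0.1173 + (-0.2019)) = 0.0423

c = 0.04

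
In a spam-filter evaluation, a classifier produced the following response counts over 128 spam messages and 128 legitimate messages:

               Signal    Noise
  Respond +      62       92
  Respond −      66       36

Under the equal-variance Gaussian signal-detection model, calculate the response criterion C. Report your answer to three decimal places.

H = 62/128 = 0.4844
FA = 92/128 = 0.7188
z(H) = z(0.4844) = -0.0391
z(FA) = z(0.7188) = 0.5793
c = −½·[z(H) + z(FA)] = −0.5 × (-0.0391 + 0.5793) = -0.2701
c < 0: the classifier has a liberal response bias.

C = -0.270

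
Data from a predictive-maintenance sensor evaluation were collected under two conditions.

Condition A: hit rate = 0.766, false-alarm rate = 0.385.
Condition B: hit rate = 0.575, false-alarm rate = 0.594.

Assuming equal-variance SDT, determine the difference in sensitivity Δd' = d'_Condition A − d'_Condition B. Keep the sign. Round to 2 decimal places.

Δd' = 1.07

Condition A: z(0.766) = 0.726, z(0.385) = -0.292, d' = 1.018
Condition B: z(0.575) = 0.189, z(0.594) = 0.238, d' = -0.049
Δd' = d'_Condition A − d'_Condition B = 1.018 − (-0.049) = 1.067
Condition A has the higher sensitivity.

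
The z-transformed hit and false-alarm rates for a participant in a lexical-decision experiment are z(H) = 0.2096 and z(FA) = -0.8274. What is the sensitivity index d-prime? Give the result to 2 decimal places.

d-prime = 1.04

d' = z(H) − z(FA) = 0.2096 − (-0.8274) = 1.0370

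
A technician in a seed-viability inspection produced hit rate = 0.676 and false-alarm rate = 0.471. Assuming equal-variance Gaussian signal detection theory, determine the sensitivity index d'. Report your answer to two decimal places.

d' = 0.53

z(H) = 0.457
z(FA) = -0.073
d' = z(H) − z(FA) = 0.457 − (-0.073) = 0.530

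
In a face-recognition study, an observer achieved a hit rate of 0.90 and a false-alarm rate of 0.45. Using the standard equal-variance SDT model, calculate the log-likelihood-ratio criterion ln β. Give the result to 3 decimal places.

ln β = -0.813

Φ⁻¹(H) = Φ⁻¹(0.90) = 1.2816
Φ⁻¹(FA) = Φ⁻¹(0.45) = -0.1257
ln β = −½·[z(H)² − z(FA)²] = −0.5 × (1.6425 − 0.0158) = -0.81335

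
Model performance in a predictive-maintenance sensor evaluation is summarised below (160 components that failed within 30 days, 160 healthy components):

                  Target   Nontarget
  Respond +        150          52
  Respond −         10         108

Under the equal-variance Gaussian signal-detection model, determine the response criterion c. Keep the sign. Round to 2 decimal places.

H = 150/160 = 0.9375
FA = 52/160 = 0.3250
z(H) = z(0.9375) = 1.5341
z(FA) = z(0.3250) = -0.4538
c = −½·[z(H) + z(FA)] = −0.5 × (1.5341 + (-0.4538)) = -0.54015

c = -0.54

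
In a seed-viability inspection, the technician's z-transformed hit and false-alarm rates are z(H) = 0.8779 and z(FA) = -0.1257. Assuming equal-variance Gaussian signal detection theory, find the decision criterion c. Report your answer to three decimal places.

c = -0.376

c = −½·[z(H) + z(FA)] = −½·(0.8779 + (-0.1257)) = -0.3761
c < 0: the technician has a liberal response bias.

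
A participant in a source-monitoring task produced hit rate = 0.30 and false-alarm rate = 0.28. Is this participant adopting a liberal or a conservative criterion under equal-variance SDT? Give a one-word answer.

conservative

z(H) = -0.524, z(FA) = -0.583
c = −½·(z(H) + z(FA)) = 0.5535
c > 0 → conservative criterion (biased toward responding “no”).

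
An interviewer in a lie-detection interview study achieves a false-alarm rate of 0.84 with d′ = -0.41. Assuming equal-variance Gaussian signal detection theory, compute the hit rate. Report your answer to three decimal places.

hit rate = 0.721

z(false-alarm rate) = z(0.84) = 0.9945
z(H) = z(FA) + d' = 0.9945 + (-0.41) = 0.5845
hit rate = Φ(0.5845) = 0.7206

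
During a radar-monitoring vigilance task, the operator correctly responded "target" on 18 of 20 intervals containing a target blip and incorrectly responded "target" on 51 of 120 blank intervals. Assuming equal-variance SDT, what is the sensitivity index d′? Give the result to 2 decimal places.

H = 18/20 = 0.9000
FA = 51/120 = 0.4250
z(H) = z(0.9000) = 1.282
z(FA) = z(0.4250) = -0.189
d' = z(H) − z(FA) = 1.282 − (-0.189) = 1.471

d′ = 1.47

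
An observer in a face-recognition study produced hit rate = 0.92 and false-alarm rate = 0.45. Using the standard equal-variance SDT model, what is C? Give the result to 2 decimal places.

C = -0.64

Φ⁻¹(H) = 1.405
Φ⁻¹(FA) = -0.126
c = −½·[z(H) + z(FA)] = −0.5 × (1.405 + (-0.126)) = -0.6395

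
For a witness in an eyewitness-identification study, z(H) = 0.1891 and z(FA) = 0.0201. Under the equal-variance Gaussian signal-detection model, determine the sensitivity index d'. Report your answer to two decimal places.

d' = 0.17

d' = z(H) − z(FA) = 0.1891 − 0.0201 = 0.1690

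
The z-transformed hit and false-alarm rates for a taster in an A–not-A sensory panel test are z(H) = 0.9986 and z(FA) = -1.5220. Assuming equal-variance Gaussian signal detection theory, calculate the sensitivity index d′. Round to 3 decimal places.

d' = z(H) − z(FA) = 0.9986 − (-1.5220) = 2.5206

d′ = 2.521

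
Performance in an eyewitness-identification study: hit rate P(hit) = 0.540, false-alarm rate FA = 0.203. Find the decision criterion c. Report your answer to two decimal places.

z(H) = z(0.540) = 0.1004
z(FA) = z(0.203) = -0.8310
c = −½·[z(H) + z(FA)] = −0.5 × (0.1004 + (-0.8310)) = 0.3653

c = 0.37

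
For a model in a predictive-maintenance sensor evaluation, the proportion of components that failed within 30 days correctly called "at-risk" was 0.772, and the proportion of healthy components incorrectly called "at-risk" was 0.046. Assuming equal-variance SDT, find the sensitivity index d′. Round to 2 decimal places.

d′ = 2.43

z(0.772) = 0.7454, z(0.046) = -1.6849
d' = z(H) − z(FA) = 0.7454 − (-1.6849) = 2.4303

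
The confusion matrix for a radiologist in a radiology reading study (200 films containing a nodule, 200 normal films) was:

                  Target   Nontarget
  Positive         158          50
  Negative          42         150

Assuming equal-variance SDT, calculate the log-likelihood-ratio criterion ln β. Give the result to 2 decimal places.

H = 158/200 = 0.7900
FA = 50/200 = 0.2500
Φ⁻¹(H) = 0.806
Φ⁻¹(FA) = -0.674
ln β = −½·[z(H)² − z(FA)²] = −0.5 × (0.650 − 0.454) = -0.098

ln β = -0.10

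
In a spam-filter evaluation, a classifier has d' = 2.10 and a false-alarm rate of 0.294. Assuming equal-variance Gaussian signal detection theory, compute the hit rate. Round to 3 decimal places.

hit rate = 0.940

z(false-alarm rate) = z(0.294) = -0.5417
z(H) = z(FA) + d' = -0.5417 + 2.10 = 1.5583
hit rate = Φ(1.5583) = 0.9404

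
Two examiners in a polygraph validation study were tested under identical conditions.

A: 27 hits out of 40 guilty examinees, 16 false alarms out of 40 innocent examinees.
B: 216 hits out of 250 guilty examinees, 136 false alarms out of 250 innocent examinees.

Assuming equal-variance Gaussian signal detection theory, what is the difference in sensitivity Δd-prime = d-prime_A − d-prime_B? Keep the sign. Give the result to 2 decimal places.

Δd-prime = -0.28

A: z(0.6750) = 0.454, z(0.4000) = -0.253, d' = 0.707
B: z(0.8640) = 1.098, z(0.5440) = 0.111, d' = 0.987
Δd' = d'_A − d'_B = 0.707 − 0.987 = -0.280
B has the higher sensitivity.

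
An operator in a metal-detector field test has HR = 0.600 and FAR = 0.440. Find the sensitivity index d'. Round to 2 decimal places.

Φ⁻¹(0.600) = 0.253, Φ⁻¹(0.440) = -0.151
d' = z(H) − z(FA) = 0.253 − (-0.151) = 0.404

d' = 0.40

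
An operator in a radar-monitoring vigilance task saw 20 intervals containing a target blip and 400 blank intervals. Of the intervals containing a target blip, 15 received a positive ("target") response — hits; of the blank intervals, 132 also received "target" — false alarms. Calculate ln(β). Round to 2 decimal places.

H = 15/20 = 0.7500
FA = 132/400 = 0.3300
Φ⁻¹(H) = Φ⁻¹(0.7500) = 0.674
Φ⁻¹(FA) = Φ⁻¹(0.3300) = -0.440
ln β = −½·[z(H)² − z(FA)²] = −0.5 × (0.454 − 0.194) = -0.130

ln β = -0.13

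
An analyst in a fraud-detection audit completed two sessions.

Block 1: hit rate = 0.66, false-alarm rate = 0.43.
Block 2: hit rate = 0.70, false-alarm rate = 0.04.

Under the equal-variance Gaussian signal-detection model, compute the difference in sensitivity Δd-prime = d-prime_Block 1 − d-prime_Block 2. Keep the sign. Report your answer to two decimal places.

Δd-prime = -1.69

Block 1: z(0.66) = 0.412, z(0.43) = -0.176, d' = 0.588
Block 2: z(0.70) = 0.524, z(0.04) = -1.751, d' = 2.275
Δd' = d'_Block 1 − d'_Block 2 = 0.588 − 2.275 = -1.687
Block 2 has the higher sensitivity.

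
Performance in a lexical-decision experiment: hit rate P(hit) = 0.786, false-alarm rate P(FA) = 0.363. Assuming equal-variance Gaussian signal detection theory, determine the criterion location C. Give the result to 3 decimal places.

z(H) = 0.7926
z(FA) = -0.3505
c = −½·[z(H) + z(FA)] = −0.5 × (0.7926 + (-0.3505)) = -0.22105
c < 0: the participant has a liberal response bias.

C = -0.221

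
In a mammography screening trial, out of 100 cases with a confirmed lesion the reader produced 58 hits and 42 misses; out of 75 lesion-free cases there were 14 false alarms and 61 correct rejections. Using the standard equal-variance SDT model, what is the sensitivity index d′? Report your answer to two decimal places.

d′ = 1.09

H = 58/100 = 0.5800
FA = 14/75 = 0.1867
z(H) = 0.202
z(FA) = -0.890
d' = z(H) − z(FA) = 0.202 − (-0.890) = 1.092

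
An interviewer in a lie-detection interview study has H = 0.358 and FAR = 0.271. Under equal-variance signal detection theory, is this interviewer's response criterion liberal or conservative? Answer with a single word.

z(H) = -0.364, z(FA) = -0.610
c = −½·(z(H) + z(FA)) = 0.487
c > 0 → conservative criterion (biased toward responding “no”).

conservative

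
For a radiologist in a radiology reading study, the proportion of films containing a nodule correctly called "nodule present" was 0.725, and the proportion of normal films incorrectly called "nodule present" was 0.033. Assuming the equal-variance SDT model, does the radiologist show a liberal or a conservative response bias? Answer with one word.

z(H) = 0.598, z(FA) = -1.838
c = −½·(z(H) + z(FA)) = 0.620
c > 0 → conservative criterion (biased toward responding “no”).

conservative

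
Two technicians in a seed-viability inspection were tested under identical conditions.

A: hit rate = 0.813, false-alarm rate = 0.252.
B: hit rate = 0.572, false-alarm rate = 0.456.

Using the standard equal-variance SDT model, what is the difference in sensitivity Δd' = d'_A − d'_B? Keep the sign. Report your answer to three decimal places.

Δd' = 1.265

A: z(0.813) = 0.8890, z(0.252) = -0.6682, d' = 1.5572
B: z(0.572) = 0.1815, z(0.456) = -0.1105, d' = 0.2920
Δd' = d'_A − d'_B = 1.5572 − 0.2920 = 1.2652
A has the higher sensitivity.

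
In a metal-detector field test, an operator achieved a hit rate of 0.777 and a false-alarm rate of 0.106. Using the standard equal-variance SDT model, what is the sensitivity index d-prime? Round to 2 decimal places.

d-prime = 2.01

z(0.777) = 0.762, z(0.106) = -1.248
d' = z(H) − z(FA) = 0.762 − (-1.248) = 2.010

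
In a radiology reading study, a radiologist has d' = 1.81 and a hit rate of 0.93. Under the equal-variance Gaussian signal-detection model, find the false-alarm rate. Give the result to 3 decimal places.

false-alarm rate = 0.369

z(hit rate) = z(0.93) = 1.4758
z(FA) = z(H) − d' = 1.4758 − 1.81 = -0.3342
false-alarm rate = Φ(-0.3342) = 0.3691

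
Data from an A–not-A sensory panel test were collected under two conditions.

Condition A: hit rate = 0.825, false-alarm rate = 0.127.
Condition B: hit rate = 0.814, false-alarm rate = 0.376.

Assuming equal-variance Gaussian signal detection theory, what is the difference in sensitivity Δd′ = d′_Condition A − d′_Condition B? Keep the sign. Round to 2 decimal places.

Condition A: z(0.825) = 0.935, z(0.127) = -1.141, d' = 2.076
Condition B: z(0.814) = 0.893, z(0.376) = -0.316, d' = 1.209
Δd' = d'_Condition A − d'_Condition B = 2.076 − 1.209 = 0.867
Condition A has the higher sensitivity.

Δd′ = 0.87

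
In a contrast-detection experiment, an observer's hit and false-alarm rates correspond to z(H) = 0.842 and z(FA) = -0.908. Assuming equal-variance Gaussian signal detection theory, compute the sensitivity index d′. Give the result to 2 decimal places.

d′ = 1.75

d' = z(H) − z(FA) = 0.842 − (-0.908) = 1.750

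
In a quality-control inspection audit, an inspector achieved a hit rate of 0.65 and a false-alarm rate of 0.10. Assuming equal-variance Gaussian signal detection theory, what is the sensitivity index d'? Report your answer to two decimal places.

Φ⁻¹(H) = Φ⁻¹(0.65) = 0.3853
Φ⁻¹(FA) = Φ⁻¹(0.10) = -1.2816
d' = z(H) − z(FA) = 0.3853 − (-1.2816) = 1.6669

d' = 1.67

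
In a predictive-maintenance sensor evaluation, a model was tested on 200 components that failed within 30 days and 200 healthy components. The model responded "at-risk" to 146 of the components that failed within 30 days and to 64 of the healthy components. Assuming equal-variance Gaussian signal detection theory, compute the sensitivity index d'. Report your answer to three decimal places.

d' = 1.081

H = 146/200 = 0.7300
FA = 64/200 = 0.3200
z(H) = z(0.7300) = 0.6128
z(FA) = z(0.3200) = -0.4677
d' = z(H) − z(FA) = 0.6128 − (-0.4677) = 1.0805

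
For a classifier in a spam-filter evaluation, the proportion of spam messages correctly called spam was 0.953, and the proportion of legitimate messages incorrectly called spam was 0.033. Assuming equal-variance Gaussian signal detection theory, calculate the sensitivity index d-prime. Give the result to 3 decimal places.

d-prime = 3.513

Φ⁻¹(H) = Φ⁻¹(0.953) = 1.6747
Φ⁻¹(FA) = Φ⁻¹(0.033) = -1.8384
d' = z(H) − z(FA) = 1.6747 − (-1.8384) = 3.5131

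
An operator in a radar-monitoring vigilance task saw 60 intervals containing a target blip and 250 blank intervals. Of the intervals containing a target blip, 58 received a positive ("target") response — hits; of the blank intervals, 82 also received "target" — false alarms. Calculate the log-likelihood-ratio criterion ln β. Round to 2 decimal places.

ln β = -1.58

H = 58/60 = 0.9667
FA = 82/250 = 0.3280
z(H) = z(0.9667) = 1.834
z(FA) = z(0.3280) = -0.445
ln β = −½·[z(H)² − z(FA)²] = −0.5 × (3.364 − 0.198) = -1.583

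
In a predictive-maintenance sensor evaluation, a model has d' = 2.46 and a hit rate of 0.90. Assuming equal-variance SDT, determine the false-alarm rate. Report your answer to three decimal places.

z(hit rate) = z(0.90) = 1.2816
z(FA) = z(H) − d' = 1.2816 − 2.46 = -1.1784
false-alarm rate = Φ(-1.1784) = 0.1193

false-alarm rate = 0.119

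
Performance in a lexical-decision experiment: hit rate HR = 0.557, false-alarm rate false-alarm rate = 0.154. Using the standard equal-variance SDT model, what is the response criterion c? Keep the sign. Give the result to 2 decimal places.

z(H) = z(0.557) = 0.143
z(FA) = z(0.154) = -1.019
c = −½·[z(H) + z(FA)] = −0.5 × (0.143 + (-1.019)) = 0.438
c > 0: the participant has a conservative response bias.

c = 0.44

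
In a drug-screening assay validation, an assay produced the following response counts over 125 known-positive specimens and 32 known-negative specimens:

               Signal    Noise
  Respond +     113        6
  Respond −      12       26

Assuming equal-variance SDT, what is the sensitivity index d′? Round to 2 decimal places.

d′ = 2.19

H = 113/125 = 0.9040
FA = 6/32 = 0.1875
z(0.9040) = 1.305, z(0.1875) = -0.887
d' = z(H) − z(FA) = 1.305 − (-0.887) = 2.192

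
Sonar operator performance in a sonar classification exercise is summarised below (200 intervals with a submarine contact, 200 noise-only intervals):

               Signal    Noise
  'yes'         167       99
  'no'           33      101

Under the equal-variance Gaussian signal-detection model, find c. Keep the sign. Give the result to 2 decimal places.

c = -0.48

H = 167/200 = 0.8350
FA = 99/200 = 0.4950
z(H) = z(0.8350) = 0.9741
z(FA) = z(0.4950) = -0.0125
c = −½·[z(H) + z(FA)] = −0.5 × (0.9741 + (-0.0125)) = -0.4808
c < 0: the sonar operator has a liberal response bias.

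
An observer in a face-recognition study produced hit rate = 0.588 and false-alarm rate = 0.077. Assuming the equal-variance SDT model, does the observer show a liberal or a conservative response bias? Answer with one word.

conservative

z(H) = 0.222, z(FA) = -1.426
c = −½·(z(H) + z(FA)) = 0.602
c > 0 → conservative criterion (biased toward responding “no”).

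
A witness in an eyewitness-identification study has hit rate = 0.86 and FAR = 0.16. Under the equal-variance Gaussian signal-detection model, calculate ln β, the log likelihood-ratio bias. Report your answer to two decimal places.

ln β = -0.09

z(H) = 1.080
z(FA) = -0.994
ln β = −½·[z(H)² − z(FA)²] = −0.5 × (1.166 − 0.988) = -0.089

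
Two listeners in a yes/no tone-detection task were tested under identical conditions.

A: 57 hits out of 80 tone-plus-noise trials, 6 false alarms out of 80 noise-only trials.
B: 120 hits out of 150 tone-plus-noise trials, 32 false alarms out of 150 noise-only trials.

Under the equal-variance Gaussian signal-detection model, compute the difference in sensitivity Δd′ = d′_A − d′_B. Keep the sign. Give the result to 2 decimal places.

Δd′ = 0.36

A: z(0.7125) = 0.561, z(0.0750) = -1.440, d' = 2.001
B: z(0.8000) = 0.842, z(0.2133) = -0.795, d' = 1.637
Δd' = d'_A − d'_B = 2.001 − 1.637 = 0.364
A has the higher sensitivity.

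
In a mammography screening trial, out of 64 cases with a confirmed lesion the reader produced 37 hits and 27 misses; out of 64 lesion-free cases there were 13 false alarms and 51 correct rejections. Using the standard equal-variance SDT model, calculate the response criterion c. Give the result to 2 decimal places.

c = 0.32

H = 37/64 = 0.5781
FA = 13/64 = 0.2031
z(H) = z(0.5781) = 0.197
z(FA) = z(0.2031) = -0.831
c = −½·[z(H) + z(FA)] = −0.5 × (0.197 + (-0.831)) = 0.317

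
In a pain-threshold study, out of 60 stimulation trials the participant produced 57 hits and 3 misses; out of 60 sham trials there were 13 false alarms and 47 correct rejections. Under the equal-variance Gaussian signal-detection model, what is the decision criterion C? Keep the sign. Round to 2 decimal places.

C = -0.43

H = 57/60 = 0.9500
FA = 13/60 = 0.2167
z(H) = z(0.9500) = 1.6449
z(FA) = z(0.2167) = -0.7834
c = −½·[z(H) + z(FA)] = −0.5 × (1.6449 + (-0.7834)) = -0.43075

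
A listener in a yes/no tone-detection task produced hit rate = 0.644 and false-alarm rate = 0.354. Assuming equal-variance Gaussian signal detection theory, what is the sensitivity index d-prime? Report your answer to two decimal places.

z(0.644) = 0.369, z(0.354) = -0.375
d' = z(H) − z(FA) = 0.369 − (-0.375) = 0.744

d-prime = 0.74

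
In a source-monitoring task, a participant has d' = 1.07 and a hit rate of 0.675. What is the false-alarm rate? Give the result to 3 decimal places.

false-alarm rate = 0.269

z(hit rate) = z(0.675) = 0.4538
z(FA) = z(H) − d' = 0.4538 − 1.07 = -0.6162
false-alarm rate = Φ(-0.6162) = 0.2689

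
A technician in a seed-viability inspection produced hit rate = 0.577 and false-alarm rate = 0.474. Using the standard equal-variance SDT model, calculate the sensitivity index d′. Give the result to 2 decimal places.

z(H) = z(0.577) = 0.1942
z(FA) = z(0.474) = -0.0652
d' = z(H) − z(FA) = 0.1942 − (-0.0652) = 0.2594

d′ = 0.26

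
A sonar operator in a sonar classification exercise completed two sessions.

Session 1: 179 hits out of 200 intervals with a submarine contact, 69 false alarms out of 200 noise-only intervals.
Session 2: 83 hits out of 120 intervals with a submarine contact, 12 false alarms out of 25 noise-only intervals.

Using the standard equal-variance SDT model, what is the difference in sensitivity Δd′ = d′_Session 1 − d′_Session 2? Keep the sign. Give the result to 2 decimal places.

Session 1: z(0.8950) = 1.254, z(0.3450) = -0.399, d' = 1.653
Session 2: z(0.6917) = 0.501, z(0.4800) = -0.050, d' = 0.551
Δd' = d'_Session 1 − d'_Session 2 = 1.653 − 0.551 = 1.102
Session 1 has the higher sensitivity.

Δd′ = 1.10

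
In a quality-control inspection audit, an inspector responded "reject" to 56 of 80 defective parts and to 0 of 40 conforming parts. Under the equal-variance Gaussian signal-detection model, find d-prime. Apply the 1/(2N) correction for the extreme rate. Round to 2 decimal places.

The false-alarm rate is 0/40 = 0, so apply the 1/(2N) correction: FA → 1/(2·40) = 0.01250.
z(H) = z(0.70000) = 0.524
z(FA) = z(0.01250) = -2.241
d' = 0.524 − (-2.241) = 2.765

d-prime = 2.77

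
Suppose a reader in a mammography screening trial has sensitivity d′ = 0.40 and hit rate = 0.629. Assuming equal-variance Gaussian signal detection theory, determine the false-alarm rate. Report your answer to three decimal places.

z(hit rate) = z(0.629) = 0.3292
z(FA) = z(H) − d' = 0.3292 − 0.40 = -0.0708
false-alarm rate = Φ(-0.0708) = 0.4718

false-alarm rate = 0.472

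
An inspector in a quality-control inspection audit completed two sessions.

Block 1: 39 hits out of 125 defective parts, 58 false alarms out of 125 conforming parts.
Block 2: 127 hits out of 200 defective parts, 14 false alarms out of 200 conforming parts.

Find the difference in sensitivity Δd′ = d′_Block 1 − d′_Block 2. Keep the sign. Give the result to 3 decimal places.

Block 1: z(0.3120) = -0.4902, z(0.4640) = -0.0904, d' = -0.3998
Block 2: z(0.6350) = 0.3451, z(0.0700) = -1.4758, d' = 1.8209
Δd' = d'_Block 1 − d'_Block 2 = -0.3998 − 1.8209 = -2.2207
Block 2 has the higher sensitivity.

Δd′ = -2.221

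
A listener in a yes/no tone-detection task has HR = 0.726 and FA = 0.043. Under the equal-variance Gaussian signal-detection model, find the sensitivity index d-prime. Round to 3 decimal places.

d-prime = 2.318

Φ⁻¹(0.726) = 0.6008, Φ⁻¹(0.043) = -1.7169
d' = z(H) − z(FA) = 0.6008 − (-1.7169) = 2.3177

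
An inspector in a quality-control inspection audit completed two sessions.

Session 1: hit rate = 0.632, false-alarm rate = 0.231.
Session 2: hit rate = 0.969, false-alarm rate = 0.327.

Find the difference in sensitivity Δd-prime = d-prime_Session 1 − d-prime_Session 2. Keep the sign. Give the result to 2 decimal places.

Session 1: z(0.632) = 0.337, z(0.231) = -0.736, d' = 1.073
Session 2: z(0.969) = 1.866, z(0.327) = -0.448, d' = 2.314
Δd' = d'_Session 1 − d'_Session 2 = 1.073 − 2.314 = -1.241
Session 2 has the higher sensitivity.

Δd-prime = -1.24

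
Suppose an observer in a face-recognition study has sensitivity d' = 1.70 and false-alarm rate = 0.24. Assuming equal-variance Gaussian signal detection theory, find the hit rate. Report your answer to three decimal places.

hit rate = 0.840

z(false-alarm rate) = z(0.24) = -0.7063
z(H) = z(FA) + d' = -0.7063 + 1.70 = 0.9937
hit rate = Φ(0.9937) = 0.8398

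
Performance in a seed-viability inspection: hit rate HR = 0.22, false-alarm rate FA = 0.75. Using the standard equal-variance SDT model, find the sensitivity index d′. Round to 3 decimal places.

d′ = -1.447

z(H) = z(0.22) = -0.7722
z(FA) = z(0.75) = 0.6745
d' = z(H) − z(FA) = -0.7722 − 0.6745 = -1.4467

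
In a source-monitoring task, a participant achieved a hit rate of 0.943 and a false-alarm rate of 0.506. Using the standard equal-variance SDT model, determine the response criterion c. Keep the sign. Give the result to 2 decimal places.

c = -0.80

z(H) = z(0.943) = 1.5805
z(FA) = z(0.506) = 0.0150
c = −½·[z(H) + z(FA)] = −0.5 × (1.5805 + 0.0150) = -0.79775
c < 0: the participant has a liberal response bias.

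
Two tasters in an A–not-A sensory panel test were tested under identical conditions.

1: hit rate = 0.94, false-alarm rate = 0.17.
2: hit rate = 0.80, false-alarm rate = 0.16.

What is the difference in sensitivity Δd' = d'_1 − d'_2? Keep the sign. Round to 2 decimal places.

Δd' = 0.67

1: z(0.94) = 1.555, z(0.17) = -0.954, d' = 2.509
2: z(0.80) = 0.842, z(0.16) = -0.994, d' = 1.836
Δd' = d'_1 − d'_2 = 2.509 − 1.836 = 0.673
1 has the higher sensitivity.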